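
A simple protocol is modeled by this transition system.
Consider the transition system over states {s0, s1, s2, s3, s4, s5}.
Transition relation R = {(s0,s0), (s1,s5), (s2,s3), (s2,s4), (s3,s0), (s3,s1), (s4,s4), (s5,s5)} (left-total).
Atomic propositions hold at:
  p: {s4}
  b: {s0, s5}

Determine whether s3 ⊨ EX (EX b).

Sat(EX b) = {s : some successor in {s0, s5}} = {s0, s1, s3, s5}
Sat(EX (EX b)) = {s : some successor in {s0, s1, s3, s5}} = {s0, s1, s2, s3, s5}
s3 ∈ Sat(EX (EX b)) = {s0, s1, s2, s3, s5}, so the formula holds at s3.

Yes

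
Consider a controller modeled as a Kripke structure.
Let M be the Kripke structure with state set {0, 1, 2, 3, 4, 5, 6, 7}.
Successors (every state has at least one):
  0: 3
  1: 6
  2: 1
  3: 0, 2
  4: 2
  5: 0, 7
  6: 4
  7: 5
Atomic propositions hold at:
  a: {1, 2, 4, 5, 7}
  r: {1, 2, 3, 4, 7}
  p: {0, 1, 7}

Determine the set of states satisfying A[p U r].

A[p U r]: least fixpoint, start Z0 = Sat(r) = {1, 2, 3, 4, 7}, add states in Sat(p) with every successor in Z. Z1 = {0, 1, 2, 3, 4, 7}; fixed.
Sat(A[p U r]) = {0, 1, 2, 3, 4, 7}

{0, 1, 2, 3, 4, 7}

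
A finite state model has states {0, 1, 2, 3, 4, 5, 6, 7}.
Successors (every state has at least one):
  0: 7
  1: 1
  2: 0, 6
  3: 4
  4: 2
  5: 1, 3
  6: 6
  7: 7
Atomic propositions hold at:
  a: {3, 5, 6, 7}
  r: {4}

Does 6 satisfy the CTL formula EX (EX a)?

Sat(EX a) = {s : some successor in {3, 5, 6, 7}} = {0, 2, 5, 6, 7}
Sat(EX (EX a)) = {s : some successor in {0, 2, 5, 6, 7}} = {0, 2, 4, 6, 7}
6 ∈ Sat(EX (EX a)) = {0, 2, 4, 6, 7}, so the formula holds at 6.

Yes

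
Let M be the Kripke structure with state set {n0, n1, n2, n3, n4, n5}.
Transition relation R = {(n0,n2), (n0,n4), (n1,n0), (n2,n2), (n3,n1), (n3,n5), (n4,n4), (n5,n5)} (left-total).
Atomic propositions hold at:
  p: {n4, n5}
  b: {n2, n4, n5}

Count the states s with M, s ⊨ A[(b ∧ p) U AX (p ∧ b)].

Sat(b ∧ p) = {n4, n5}
Sat(p ∧ b) = {n4, n5}
Sat(AX (p ∧ b)) = {s : every successor in {n4, n5}} = {n4, n5}
A[(b ∧ p) U AX (p ∧ b)]: least fixpoint, start Z0 = Sat(AX (p ∧ b)) = {n4, n5}, add states in Sat(b ∧ p) with every successor in Z. Already a fixed point.
Sat(A[(b ∧ p) U AX (p ∧ b)]) = {n4, n5}
|Sat(A[(b ∧ p) U AX (p ∧ b)])| = |{n4, n5}| = 2.

2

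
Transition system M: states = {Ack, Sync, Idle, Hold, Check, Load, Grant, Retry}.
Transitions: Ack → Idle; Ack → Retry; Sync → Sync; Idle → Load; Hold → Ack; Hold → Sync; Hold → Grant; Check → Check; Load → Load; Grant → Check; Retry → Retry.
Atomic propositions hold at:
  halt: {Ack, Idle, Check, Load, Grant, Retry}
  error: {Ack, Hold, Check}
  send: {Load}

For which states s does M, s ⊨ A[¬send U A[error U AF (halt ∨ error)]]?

Sat(¬send) = {Ack, Sync, Idle, Hold, Check, Grant, Retry}
Sat(halt ∨ error) = {Ack, Idle, Hold, Check, Load, Grant, Retry}
AF (halt ∨ error): least fixpoint, start Z0 = {Ack, Idle, Hold, Check, Load, Grant, Retry}, add states with every successor in Z. Already a fixed point.
Sat(AF (halt ∨ error)) = {Ack, Idle, Hold, Check, Load, Grant, Retry}
A[error U AF (halt ∨ error)]: least fixpoint, start Z0 = Sat(AF (halt ∨ error)) = {Ack, Idle, Hold, Check, Load, Grant, Retry}, add states in Sat(error) with every successor in Z. Already a fixed point.
Sat(A[error U AF (halt ∨ error)]) = {Ack, Idle, Hold, Check, Load, Grant, Retry}
A[¬send U A[error U AF (halt ∨ error)]]: least fixpoint, start Z0 = Sat(A[error U AF (halt ∨ error)]) = {Ack, Idle, Hold, Check, Load, Grant, Retry}, add states in Sat(¬send) with every successor in Z. Already a fixed point.
Sat(A[¬send U A[error U AF (halt ∨ error)]]) = {Ack, Idle, Hold, Check, Load, Grant, Retry}

{Ack, Idle, Hold, Check, Load, Grant, Retry}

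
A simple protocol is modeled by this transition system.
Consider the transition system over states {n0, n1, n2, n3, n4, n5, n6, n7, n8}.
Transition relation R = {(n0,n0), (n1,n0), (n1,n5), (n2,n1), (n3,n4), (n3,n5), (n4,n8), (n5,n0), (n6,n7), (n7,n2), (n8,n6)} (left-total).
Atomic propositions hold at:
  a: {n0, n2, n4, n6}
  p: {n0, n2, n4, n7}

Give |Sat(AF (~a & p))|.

Sat(~a) = {n1, n3, n5, n7, n8}
Sat(~a & p) = {n7}
AF (~a & p): least fixpoint, start Z0 = {n7}, add states with every successor in Z. Z1 = {n6, n7}; Z2 = {n6, n7, n8}; Z3 = {n4, n6, n7, n8}; fixed.
Sat(AF (~a & p)) = {n4, n6, n7, n8}
|Sat(AF (~a & p))| = |{n4, n6, n7, n8}| = 4.

4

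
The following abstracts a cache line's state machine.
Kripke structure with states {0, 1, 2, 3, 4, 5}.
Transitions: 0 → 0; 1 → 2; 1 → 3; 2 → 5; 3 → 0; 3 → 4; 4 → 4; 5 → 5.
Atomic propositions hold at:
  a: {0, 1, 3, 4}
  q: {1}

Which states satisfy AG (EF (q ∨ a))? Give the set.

{0, 3, 4}

Sat(q ∨ a) = {0, 1, 3, 4}
EF (q ∨ a): least fixpoint, start Z0 = {0, 1, 3, 4}, add states with some successor in Z. Already a fixed point.
Sat(EF (q ∨ a)) = {0, 1, 3, 4}
AG (EF (q ∨ a)): greatest fixpoint, start Z0 = {0, 1, 3, 4}, keep only states in Sat with every successor in Z. Z1 = {0, 3, 4}; fixed.
Sat(AG (EF (q ∨ a))) = {0, 3, 4}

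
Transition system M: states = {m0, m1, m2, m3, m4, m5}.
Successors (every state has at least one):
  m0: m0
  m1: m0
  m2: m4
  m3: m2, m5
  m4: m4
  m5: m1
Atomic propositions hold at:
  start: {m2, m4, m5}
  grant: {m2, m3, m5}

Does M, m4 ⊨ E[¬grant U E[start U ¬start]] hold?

No

Sat(¬grant) = {m0, m1, m4}
Sat(¬start) = {m0, m1, m3}
E[start U ¬start]: least fixpoint, start Z0 = Sat(¬start) = {m0, m1, m3}, add states in Sat(start) with some successor in Z. Z1 = {m0, m1, m3, m5}; fixed.
Sat(E[start U ¬start]) = {m0, m1, m3, m5}
E[¬grant U E[start U ¬start]]: least fixpoint, start Z0 = Sat(E[start U ¬start]) = {m0, m1, m3, m5}, add states in Sat(¬grant) with some successor in Z. Already a fixed point.
Sat(E[¬grant U E[start U ¬start]]) = {m0, m1, m3, m5}
m4 ∉ Sat(E[¬grant U E[start U ¬start]]) = {m0, m1, m3, m5}, so the formula does not hold at m4.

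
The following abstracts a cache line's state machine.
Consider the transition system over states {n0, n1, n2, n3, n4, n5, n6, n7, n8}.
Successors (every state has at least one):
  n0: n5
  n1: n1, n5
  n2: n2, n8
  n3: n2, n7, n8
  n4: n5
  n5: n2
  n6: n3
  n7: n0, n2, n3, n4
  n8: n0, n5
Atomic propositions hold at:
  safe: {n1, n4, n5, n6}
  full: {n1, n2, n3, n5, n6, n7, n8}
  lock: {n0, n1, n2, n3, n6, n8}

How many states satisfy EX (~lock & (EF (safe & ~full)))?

Sat(~lock) = {n4, n5, n7}
Sat(~full) = {n0, n4}
Sat(safe & ~full) = {n4}
EF (safe & ~full): least fixpoint, start Z0 = {n4}, add states with some successor in Z. Z1 = {n4, n7}; Z2 = {n3, n4, n7}; Z3 = {n3, n4, n6, n7}; fixed.
Sat(EF (safe & ~full)) = {n3, n4, n6, n7}
Sat(~lock & (EF (safe & ~full))) = {n4, n7}
Sat(EX (~lock & (EF (safe & ~full)))) = {s : some successor in {n4, n7}} = {n3, n7}
|Sat(EX (~lock & (EF (safe & ~full))))| = |{n3, n7}| = 2.

2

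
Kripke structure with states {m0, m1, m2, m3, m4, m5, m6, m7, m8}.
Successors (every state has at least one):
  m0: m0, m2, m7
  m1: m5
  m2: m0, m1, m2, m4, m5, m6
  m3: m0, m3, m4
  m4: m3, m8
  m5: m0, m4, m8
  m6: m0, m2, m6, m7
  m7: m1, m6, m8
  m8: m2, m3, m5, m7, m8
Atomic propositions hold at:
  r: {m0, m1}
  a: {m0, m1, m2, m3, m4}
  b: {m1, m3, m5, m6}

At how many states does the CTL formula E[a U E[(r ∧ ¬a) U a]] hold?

Sat(¬a) = {m5, m6, m7, m8}
Sat(r ∧ ¬a) = ∅
E[(r ∧ ¬a) U a]: least fixpoint, start Z0 = Sat(a) = {m0, m1, m2, m3, m4}, add states in Sat(r ∧ ¬a) with some successor in Z. Already a fixed point.
Sat(E[(r ∧ ¬a) U a]) = {m0, m1, m2, m3, m4}
E[a U E[(r ∧ ¬a) U a]]: least fixpoint, start Z0 = Sat(E[(r ∧ ¬a) U a]) = {m0, m1, m2, m3, m4}, add states in Sat(a) with some successor in Z. Already a fixed point.
Sat(E[a U E[(r ∧ ¬a) U a]]) = {m0, m1, m2, m3, m4}
|Sat(E[a U E[(r ∧ ¬a) U a]])| = |{m0, m1, m2, m3, m4}| = 5.

5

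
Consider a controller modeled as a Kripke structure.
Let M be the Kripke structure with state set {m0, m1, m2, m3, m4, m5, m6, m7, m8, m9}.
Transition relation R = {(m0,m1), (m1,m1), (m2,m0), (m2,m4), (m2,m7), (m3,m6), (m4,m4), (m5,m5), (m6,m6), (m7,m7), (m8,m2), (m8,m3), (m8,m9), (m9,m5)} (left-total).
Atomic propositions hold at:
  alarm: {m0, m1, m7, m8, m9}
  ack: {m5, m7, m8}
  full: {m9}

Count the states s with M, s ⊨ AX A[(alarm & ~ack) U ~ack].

6

Sat(~ack) = {m0, m1, m2, m3, m4, m6, m9}
Sat(alarm & ~ack) = {m0, m1, m9}
A[(alarm & ~ack) U ~ack]: least fixpoint, start Z0 = Sat(~ack) = {m0, m1, m2, m3, m4, m6, m9}, add states in Sat(alarm & ~ack) with every successor in Z. Already a fixed point.
Sat(A[(alarm & ~ack) U ~ack]) = {m0, m1, m2, m3, m4, m6, m9}
Sat(AX A[(alarm & ~ack) U ~ack]) = {s : every successor in {m0, m1, m2, m3, m4, m6, m9}} = {m0, m1, m3, m4, m6, m8}
|Sat(AX A[(alarm & ~ack) U ~ack])| = |{m0, m1, m3, m4, m6, m8}| = 6.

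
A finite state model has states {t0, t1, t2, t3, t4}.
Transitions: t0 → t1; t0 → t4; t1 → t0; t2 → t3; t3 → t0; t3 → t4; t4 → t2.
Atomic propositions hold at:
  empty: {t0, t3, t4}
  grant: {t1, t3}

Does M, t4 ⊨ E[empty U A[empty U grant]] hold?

A[empty U grant]: least fixpoint, start Z0 = Sat(grant) = {t1, t3}, add states in Sat(empty) with every successor in Z. Already a fixed point.
Sat(A[empty U grant]) = {t1, t3}
E[empty U A[empty U grant]]: least fixpoint, start Z0 = Sat(A[empty U grant]) = {t1, t3}, add states in Sat(empty) with some successor in Z. Z1 = {t0, t1, t3}; fixed.
Sat(E[empty U A[empty U grant]]) = {t0, t1, t3}
t4 ∉ Sat(E[empty U A[empty U grant]]) = {t0, t1, t3}, so the formula does not hold at t4.

No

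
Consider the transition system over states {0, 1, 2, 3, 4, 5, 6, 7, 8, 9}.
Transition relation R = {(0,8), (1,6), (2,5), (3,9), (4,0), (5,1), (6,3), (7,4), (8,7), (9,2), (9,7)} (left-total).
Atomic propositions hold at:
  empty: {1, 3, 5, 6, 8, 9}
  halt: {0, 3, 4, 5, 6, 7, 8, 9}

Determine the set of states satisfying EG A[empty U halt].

A[empty U halt]: least fixpoint, start Z0 = Sat(halt) = {0, 3, 4, 5, 6, 7, 8, 9}, add states in Sat(empty) with every successor in Z. Z1 = {0, 1, 3, 4, 5, 6, 7, 8, 9}; fixed.
Sat(A[empty U halt]) = {0, 1, 3, 4, 5, 6, 7, 8, 9}
EG A[empty U halt]: greatest fixpoint, start Z0 = {0, 1, 3, 4, 5, 6, 7, 8, 9}, keep only states in Sat with some successor in Z. Already a fixed point.
Sat(EG A[empty U halt]) = {0, 1, 3, 4, 5, 6, 7, 8, 9}

{0, 1, 3, 4, 5, 6, 7, 8, 9}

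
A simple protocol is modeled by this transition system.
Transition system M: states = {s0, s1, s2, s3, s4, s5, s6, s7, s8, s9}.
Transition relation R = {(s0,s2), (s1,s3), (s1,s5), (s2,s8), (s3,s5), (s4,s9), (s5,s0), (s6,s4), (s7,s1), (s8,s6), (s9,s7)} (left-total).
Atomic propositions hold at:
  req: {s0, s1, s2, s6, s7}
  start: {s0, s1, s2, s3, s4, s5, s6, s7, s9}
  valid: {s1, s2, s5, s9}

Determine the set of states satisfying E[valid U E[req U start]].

{s0, s1, s2, s3, s4, s5, s6, s7, s9}

E[req U start]: least fixpoint, start Z0 = Sat(start) = {s0, s1, s2, s3, s4, s5, s6, s7, s9}, add states in Sat(req) with some successor in Z. Already a fixed point.
Sat(E[req U start]) = {s0, s1, s2, s3, s4, s5, s6, s7, s9}
E[valid U E[req U start]]: least fixpoint, start Z0 = Sat(E[req U start]) = {s0, s1, s2, s3, s4, s5, s6, s7, s9}, add states in Sat(valid) with some successor in Z. Already a fixed point.
Sat(E[valid U E[req U start]]) = {s0, s1, s2, s3, s4, s5, s6, s7, s9}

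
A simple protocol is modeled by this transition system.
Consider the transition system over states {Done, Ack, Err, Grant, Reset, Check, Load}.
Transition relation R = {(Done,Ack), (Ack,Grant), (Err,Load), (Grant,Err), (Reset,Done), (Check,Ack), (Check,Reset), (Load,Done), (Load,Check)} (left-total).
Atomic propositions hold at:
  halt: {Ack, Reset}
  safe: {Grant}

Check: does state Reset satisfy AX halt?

No

Sat(AX halt) = {s : every successor in {Ack, Reset}} = {Done, Check}
Reset ∉ Sat(AX halt) = {Done, Check}, so the formula does not hold at Reset.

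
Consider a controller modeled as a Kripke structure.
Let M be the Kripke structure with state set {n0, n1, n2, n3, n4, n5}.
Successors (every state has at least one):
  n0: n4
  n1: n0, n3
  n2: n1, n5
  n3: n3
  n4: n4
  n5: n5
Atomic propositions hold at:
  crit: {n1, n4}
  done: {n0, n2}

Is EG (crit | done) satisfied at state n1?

Yes

Sat(crit | done) = {n0, n1, n2, n4}
EG (crit | done): greatest fixpoint, start Z0 = {n0, n1, n2, n4}, keep only states in Sat with some successor in Z. Already a fixed point.
Sat(EG (crit | done)) = {n0, n1, n2, n4}
n1 ∈ Sat(EG (crit | done)) = {n0, n1, n2, n4}, so the formula holds at n1.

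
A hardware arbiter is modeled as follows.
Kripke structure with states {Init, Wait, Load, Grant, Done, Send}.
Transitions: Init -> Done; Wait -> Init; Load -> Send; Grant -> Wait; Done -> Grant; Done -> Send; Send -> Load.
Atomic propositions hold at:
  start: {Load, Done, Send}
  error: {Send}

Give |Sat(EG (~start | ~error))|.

4

Sat(~start) = {Init, Wait, Grant}
Sat(~error) = {Init, Wait, Load, Grant, Done}
Sat(~start | ~error) = {Init, Wait, Load, Grant, Done}
EG (~start | ~error): greatest fixpoint, start Z0 = {Init, Wait, Load, Grant, Done}, keep only states in Sat with some successor in Z. Z1 = {Init, Wait, Grant, Done}; fixed.
Sat(EG (~start | ~error)) = {Init, Wait, Grant, Done}
|Sat(EG (~start | ~error))| = |{Init, Wait, Grant, Done}| = 4.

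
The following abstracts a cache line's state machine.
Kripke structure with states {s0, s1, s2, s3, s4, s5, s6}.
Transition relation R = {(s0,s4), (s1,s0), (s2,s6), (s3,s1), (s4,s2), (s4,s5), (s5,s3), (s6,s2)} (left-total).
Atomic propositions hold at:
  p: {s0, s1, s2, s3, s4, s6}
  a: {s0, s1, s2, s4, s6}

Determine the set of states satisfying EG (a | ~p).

Sat(~p) = {s5}
Sat(a | ~p) = {s0, s1, s2, s4, s5, s6}
EG (a | ~p): greatest fixpoint, start Z0 = {s0, s1, s2, s4, s5, s6}, keep only states in Sat with some successor in Z. Z1 = {s0, s1, s2, s4, s6}; fixed.
Sat(EG (a | ~p)) = {s0, s1, s2, s4, s6}

{s0, s1, s2, s4, s6}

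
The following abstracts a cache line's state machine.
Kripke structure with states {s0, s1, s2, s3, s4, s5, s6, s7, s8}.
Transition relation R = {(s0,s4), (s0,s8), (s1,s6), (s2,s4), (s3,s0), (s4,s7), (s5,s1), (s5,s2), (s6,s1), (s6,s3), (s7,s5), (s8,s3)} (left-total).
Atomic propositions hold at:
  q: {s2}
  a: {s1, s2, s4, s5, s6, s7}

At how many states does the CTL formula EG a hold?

EG a: greatest fixpoint, start Z0 = {s1, s2, s4, s5, s6, s7}, keep only states in Sat with some successor in Z. Already a fixed point.
Sat(EG a) = {s1, s2, s4, s5, s6, s7}
|Sat(EG a)| = |{s1, s2, s4, s5, s6, s7}| = 6.

6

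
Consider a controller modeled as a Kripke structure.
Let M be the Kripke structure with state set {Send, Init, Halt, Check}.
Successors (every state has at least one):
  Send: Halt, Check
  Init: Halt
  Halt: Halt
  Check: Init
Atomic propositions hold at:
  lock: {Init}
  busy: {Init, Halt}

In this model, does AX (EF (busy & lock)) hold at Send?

No

Sat(busy & lock) = {Init}
EF (busy & lock): least fixpoint, start Z0 = {Init}, add states with some successor in Z. Z1 = {Init, Check}; Z2 = {Send, Init, Check}; fixed.
Sat(EF (busy & lock)) = {Send, Init, Check}
Sat(AX (EF (busy & lock))) = {s : every successor in {Send, Init, Check}} = {Check}
Send ∉ Sat(AX (EF (busy & lock))) = {Check}, so the formula does not hold at Send.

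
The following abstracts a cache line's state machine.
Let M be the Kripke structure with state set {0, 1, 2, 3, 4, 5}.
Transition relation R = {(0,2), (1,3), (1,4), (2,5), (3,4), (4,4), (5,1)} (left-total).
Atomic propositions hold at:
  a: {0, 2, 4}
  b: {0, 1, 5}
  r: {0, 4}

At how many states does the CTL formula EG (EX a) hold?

Sat(EX a) = {s : some successor in {0, 2, 4}} = {0, 1, 3, 4}
EG (EX a): greatest fixpoint, start Z0 = {0, 1, 3, 4}, keep only states in Sat with some successor in Z. Z1 = {1, 3, 4}; fixed.
Sat(EG (EX a)) = {1, 3, 4}
|Sat(EG (EX a))| = |{1, 3, 4}| = 3.

3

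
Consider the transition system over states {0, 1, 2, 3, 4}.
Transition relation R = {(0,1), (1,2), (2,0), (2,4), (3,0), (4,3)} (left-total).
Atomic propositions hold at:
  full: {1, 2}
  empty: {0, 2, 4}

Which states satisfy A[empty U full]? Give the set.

A[empty U full]: least fixpoint, start Z0 = Sat(full) = {1, 2}, add states in Sat(empty) with every successor in Z. Z1 = {0, 1, 2}; fixed.
Sat(A[empty U full]) = {0, 1, 2}

{0, 1, 2}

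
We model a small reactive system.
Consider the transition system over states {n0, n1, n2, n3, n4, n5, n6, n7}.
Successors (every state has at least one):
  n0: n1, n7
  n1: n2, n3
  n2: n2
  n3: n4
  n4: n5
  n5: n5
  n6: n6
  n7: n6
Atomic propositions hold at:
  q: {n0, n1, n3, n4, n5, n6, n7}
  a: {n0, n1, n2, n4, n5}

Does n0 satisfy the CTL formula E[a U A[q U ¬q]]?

Yes

Sat(¬q) = {n2}
A[q U ¬q]: least fixpoint, start Z0 = Sat(¬q) = {n2}, add states in Sat(q) with every successor in Z. Already a fixed point.
Sat(A[q U ¬q]) = {n2}
E[a U A[q U ¬q]]: least fixpoint, start Z0 = Sat(A[q U ¬q]) = {n2}, add states in Sat(a) with some successor in Z. Z1 = {n1, n2}; Z2 = {n0, n1, n2}; fixed.
Sat(E[a U A[q U ¬q]]) = {n0, n1, n2}
n0 ∈ Sat(E[a U A[q U ¬q]]) = {n0, n1, n2}, so the formula holds at n0.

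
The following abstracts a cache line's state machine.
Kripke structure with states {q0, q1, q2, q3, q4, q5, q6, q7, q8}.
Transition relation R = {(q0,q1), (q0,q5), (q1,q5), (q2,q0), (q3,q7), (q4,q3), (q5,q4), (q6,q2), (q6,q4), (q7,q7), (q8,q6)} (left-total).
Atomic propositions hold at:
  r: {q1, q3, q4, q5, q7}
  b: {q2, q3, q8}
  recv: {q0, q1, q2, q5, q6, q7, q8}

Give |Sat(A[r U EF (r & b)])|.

Sat(r & b) = {q3}
EF (r & b): least fixpoint, start Z0 = {q3}, add states with some successor in Z. Z1 = {q3, q4}; Z2 = {q3, q4, q5, q6}; Z3 = {q0, q1, q3, q4, q5, q6, q8}; Z4 = {q0, q1, q2, q3, q4, q5, q6, q8}; fixed.
Sat(EF (r & b)) = {q0, q1, q2, q3, q4, q5, q6, q8}
A[r U EF (r & b)]: least fixpoint, start Z0 = Sat(EF (r & b)) = {q0, q1, q2, q3, q4, q5, q6, q8}, add states in Sat(r) with every successor in Z. Already a fixed point.
Sat(A[r U EF (r & b)]) = {q0, q1, q2, q3, q4, q5, q6, q8}
|Sat(A[r U EF (r & b)])| = |{q0, q1, q2, q3, q4, q5, q6, q8}| = 8.

8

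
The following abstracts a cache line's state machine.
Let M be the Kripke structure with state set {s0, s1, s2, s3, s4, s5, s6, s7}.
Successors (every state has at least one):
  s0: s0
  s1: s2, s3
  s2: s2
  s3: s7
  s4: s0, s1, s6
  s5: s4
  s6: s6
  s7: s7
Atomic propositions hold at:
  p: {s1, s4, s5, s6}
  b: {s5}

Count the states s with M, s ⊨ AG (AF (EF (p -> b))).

Sat(p -> b) = {s0, s2, s3, s5, s7}
EF (p -> b): least fixpoint, start Z0 = {s0, s2, s3, s5, s7}, add states with some successor in Z. Z1 = {s0, s1, s2, s3, s4, s5, s7}; fixed.
Sat(EF (p -> b)) = {s0, s1, s2, s3, s4, s5, s7}
AF (EF (p -> b)): least fixpoint, start Z0 = {s0, s1, s2, s3, s4, s5, s7}, add states with every successor in Z. Already a fixed point.
Sat(AF (EF (p -> b))) = {s0, s1, s2, s3, s4, s5, s7}
AG (AF (EF (p -> b))): greatest fixpoint, start Z0 = {s0, s1, s2, s3, s4, s5, s7}, keep only states in Sat with every successor in Z. Z1 = {s0, s1, s2, s3, s5, s7}; Z2 = {s0, s1, s2, s3, s7}; fixed.
Sat(AG (AF (EF (p -> b)))) = {s0, s1, s2, s3, s7}
|Sat(AG (AF (EF (p -> b))))| = |{s0, s1, s2, s3, s7}| = 5.

5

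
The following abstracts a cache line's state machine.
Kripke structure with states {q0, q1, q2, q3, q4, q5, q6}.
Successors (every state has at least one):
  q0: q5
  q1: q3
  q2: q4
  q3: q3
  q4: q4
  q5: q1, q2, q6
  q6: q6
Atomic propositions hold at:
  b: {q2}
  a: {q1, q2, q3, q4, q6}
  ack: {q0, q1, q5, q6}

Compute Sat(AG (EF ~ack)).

Sat(~ack) = {q2, q3, q4}
EF ~ack: least fixpoint, start Z0 = {q2, q3, q4}, add states with some successor in Z. Z1 = {q1, q2, q3, q4, q5}; Z2 = {q0, q1, q2, q3, q4, q5}; fixed.
Sat(EF ~ack) = {q0, q1, q2, q3, q4, q5}
AG (EF ~ack): greatest fixpoint, start Z0 = {q0, q1, q2, q3, q4, q5}, keep only states in Sat with every successor in Z. Z1 = {q0, q1, q2, q3, q4}; Z2 = {q1, q2, q3, q4}; fixed.
Sat(AG (EF ~ack)) = {q1, q2, q3, q4}

{q1, q2, q3, q4}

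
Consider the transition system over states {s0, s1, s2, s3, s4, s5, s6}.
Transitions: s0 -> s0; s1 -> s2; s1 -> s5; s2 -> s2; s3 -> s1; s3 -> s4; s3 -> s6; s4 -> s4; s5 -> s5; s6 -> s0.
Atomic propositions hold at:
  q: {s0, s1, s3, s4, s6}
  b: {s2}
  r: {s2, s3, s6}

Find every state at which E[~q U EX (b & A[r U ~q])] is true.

{s1, s2}

Sat(~q) = {s2, s5}
A[r U ~q]: least fixpoint, start Z0 = Sat(~q) = {s2, s5}, add states in Sat(r) with every successor in Z. Already a fixed point.
Sat(A[r U ~q]) = {s2, s5}
Sat(b & A[r U ~q]) = {s2}
Sat(EX (b & A[r U ~q])) = {s : some successor in {s2}} = {s1, s2}
E[~q U EX (b & A[r U ~q])]: least fixpoint, start Z0 = Sat(EX (b & A[r U ~q])) = {s1, s2}, add states in Sat(~q) with some successor in Z. Already a fixed point.
Sat(E[~q U EX (b & A[r U ~q])]) = {s1, s2}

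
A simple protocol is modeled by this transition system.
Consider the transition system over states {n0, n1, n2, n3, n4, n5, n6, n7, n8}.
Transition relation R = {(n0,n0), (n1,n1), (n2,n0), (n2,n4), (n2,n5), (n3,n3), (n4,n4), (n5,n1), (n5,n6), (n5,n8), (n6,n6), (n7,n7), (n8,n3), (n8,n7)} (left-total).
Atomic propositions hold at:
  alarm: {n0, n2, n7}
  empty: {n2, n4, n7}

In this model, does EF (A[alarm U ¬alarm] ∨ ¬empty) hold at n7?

No

Sat(¬alarm) = {n1, n3, n4, n5, n6, n8}
A[alarm U ¬alarm]: least fixpoint, start Z0 = Sat(¬alarm) = {n1, n3, n4, n5, n6, n8}, add states in Sat(alarm) with every successor in Z. Already a fixed point.
Sat(A[alarm U ¬alarm]) = {n1, n3, n4, n5, n6, n8}
Sat(¬empty) = {n0, n1, n3, n5, n6, n8}
Sat(A[alarm U ¬alarm] ∨ ¬empty) = {n0, n1, n3, n4, n5, n6, n8}
EF (A[alarm U ¬alarm] ∨ ¬empty): least fixpoint, start Z0 = {n0, n1, n3, n4, n5, n6, n8}, add states with some successor in Z. Z1 = {n0, n1, n2, n3, n4, n5, n6, n8}; fixed.
Sat(EF (A[alarm U ¬alarm] ∨ ¬empty)) = {n0, n1, n2, n3, n4, n5, n6, n8}
n7 ∉ Sat(EF (A[alarm U ¬alarm] ∨ ¬empty)) = {n0, n1, n2, n3, n4, n5, n6, n8}, so the formula does not hold at n7.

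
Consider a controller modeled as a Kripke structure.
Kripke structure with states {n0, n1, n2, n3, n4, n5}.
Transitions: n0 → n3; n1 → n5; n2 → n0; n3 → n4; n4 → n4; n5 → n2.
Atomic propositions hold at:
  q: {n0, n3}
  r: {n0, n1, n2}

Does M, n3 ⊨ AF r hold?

AF r: least fixpoint, start Z0 = {n0, n1, n2}, add states with every successor in Z. Z1 = {n0, n1, n2, n5}; fixed.
Sat(AF r) = {n0, n1, n2, n5}
n3 ∉ Sat(AF r) = {n0, n1, n2, n5}, so the formula does not hold at n3.

No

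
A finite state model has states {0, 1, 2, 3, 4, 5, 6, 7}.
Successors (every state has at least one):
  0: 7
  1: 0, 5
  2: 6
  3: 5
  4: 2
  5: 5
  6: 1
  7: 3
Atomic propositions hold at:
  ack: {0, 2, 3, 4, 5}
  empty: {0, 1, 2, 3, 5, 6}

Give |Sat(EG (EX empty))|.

Sat(EX empty) = {s : some successor in {0, 1, 2, 3, 5, 6}} = {1, 2, 3, 4, 5, 6, 7}
EG (EX empty): greatest fixpoint, start Z0 = {1, 2, 3, 4, 5, 6, 7}, keep only states in Sat with some successor in Z. Already a fixed point.
Sat(EG (EX empty)) = {1, 2, 3, 4, 5, 6, 7}
|Sat(EG (EX empty))| = |{1, 2, 3, 4, 5, 6, 7}| = 7.

7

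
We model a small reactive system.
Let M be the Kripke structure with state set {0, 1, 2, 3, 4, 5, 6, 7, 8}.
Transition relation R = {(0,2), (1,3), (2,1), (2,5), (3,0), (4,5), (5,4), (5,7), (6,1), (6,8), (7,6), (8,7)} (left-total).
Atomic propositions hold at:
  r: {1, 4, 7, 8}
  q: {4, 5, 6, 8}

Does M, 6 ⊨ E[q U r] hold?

E[q U r]: least fixpoint, start Z0 = Sat(r) = {1, 4, 7, 8}, add states in Sat(q) with some successor in Z. Z1 = {1, 4, 5, 6, 7, 8}; fixed.
Sat(E[q U r]) = {1, 4, 5, 6, 7, 8}
6 ∈ Sat(E[q U r]) = {1, 4, 5, 6, 7, 8}, so the formula holds at 6.

Yes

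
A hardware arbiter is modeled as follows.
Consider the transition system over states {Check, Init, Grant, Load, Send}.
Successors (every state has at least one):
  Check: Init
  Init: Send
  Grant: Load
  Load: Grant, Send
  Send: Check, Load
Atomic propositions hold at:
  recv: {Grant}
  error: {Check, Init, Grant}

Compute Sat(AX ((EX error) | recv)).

{Init, Grant, Load, Send}

Sat(EX error) = {s : some successor in {Check, Init, Grant}} = {Check, Load, Send}
Sat((EX error) | recv) = {Check, Grant, Load, Send}
Sat(AX ((EX error) | recv)) = {s : every successor in {Check, Grant, Load, Send}} = {Init, Grant, Load, Send}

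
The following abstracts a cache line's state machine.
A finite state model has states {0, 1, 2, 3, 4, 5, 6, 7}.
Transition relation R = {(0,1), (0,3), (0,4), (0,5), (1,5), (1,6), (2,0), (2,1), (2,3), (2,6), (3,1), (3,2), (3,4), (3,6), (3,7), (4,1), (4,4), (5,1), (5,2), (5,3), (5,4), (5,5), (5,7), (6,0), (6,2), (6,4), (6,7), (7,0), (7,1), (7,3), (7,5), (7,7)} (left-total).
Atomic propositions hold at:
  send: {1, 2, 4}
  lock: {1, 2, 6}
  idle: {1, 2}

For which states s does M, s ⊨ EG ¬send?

{0, 3, 5, 6, 7}

Sat(¬send) = {0, 3, 5, 6, 7}
EG ¬send: greatest fixpoint, start Z0 = {0, 3, 5, 6, 7}, keep only states in Sat with some successor in Z. Already a fixed point.
Sat(EG ¬send) = {0, 3, 5, 6, 7}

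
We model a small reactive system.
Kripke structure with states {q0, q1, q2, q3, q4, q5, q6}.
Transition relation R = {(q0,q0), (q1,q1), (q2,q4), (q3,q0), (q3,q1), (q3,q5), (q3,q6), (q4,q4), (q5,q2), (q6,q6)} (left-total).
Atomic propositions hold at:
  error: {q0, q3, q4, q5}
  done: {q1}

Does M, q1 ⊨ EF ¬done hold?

Sat(¬done) = {q0, q2, q3, q4, q5, q6}
EF ¬done: least fixpoint, start Z0 = {q0, q2, q3, q4, q5, q6}, add states with some successor in Z. Already a fixed point.
Sat(EF ¬done) = {q0, q2, q3, q4, q5, q6}
q1 ∉ Sat(EF ¬done) = {q0, q2, q3, q4, q5, q6}, so the formula does not hold at q1.

No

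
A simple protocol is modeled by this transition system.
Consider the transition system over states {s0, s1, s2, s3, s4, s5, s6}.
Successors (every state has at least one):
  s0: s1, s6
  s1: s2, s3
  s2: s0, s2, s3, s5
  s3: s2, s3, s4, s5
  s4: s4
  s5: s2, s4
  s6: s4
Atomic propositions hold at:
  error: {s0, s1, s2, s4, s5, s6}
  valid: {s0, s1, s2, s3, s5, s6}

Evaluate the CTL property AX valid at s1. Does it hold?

Sat(AX valid) = {s : every successor in {s0, s1, s2, s3, s5, s6}} = {s0, s1, s2}
s1 ∈ Sat(AX valid) = {s0, s1, s2}, so the formula holds at s1.

Yes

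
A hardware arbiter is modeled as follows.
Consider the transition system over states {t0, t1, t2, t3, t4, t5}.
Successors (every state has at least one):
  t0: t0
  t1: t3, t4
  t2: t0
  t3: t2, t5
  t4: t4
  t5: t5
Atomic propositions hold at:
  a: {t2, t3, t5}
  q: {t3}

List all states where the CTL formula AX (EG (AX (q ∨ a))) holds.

Sat(q ∨ a) = {t2, t3, t5}
Sat(AX (q ∨ a)) = {s : every successor in {t2, t3, t5}} = {t3, t5}
EG (AX (q ∨ a)): greatest fixpoint, start Z0 = {t3, t5}, keep only states in Sat with some successor in Z. Already a fixed point.
Sat(EG (AX (q ∨ a))) = {t3, t5}
Sat(AX (EG (AX (q ∨ a)))) = {s : every successor in {t3, t5}} = {t5}

{t5}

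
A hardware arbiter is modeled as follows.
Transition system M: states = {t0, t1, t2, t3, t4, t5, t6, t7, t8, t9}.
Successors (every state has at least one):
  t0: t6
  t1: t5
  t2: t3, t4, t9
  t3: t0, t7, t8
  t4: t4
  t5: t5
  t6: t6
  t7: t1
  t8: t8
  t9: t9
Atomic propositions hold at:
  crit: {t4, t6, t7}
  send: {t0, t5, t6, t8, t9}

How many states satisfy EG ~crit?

Sat(~crit) = {t0, t1, t2, t3, t5, t8, t9}
EG ~crit: greatest fixpoint, start Z0 = {t0, t1, t2, t3, t5, t8, t9}, keep only states in Sat with some successor in Z. Z1 = {t1, t2, t3, t5, t8, t9}; fixed.
Sat(EG ~crit) = {t1, t2, t3, t5, t8, t9}
|Sat(EG ~crit)| = |{t1, t2, t3, t5, t8, t9}| = 6.

6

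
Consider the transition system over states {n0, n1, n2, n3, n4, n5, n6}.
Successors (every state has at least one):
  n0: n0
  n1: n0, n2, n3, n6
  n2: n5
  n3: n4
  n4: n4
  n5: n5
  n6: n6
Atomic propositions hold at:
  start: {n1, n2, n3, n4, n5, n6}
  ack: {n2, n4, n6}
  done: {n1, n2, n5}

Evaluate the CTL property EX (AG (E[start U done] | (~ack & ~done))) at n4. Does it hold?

No

E[start U done]: least fixpoint, start Z0 = Sat(done) = {n1, n2, n5}, add states in Sat(start) with some successor in Z. Already a fixed point.
Sat(E[start U done]) = {n1, n2, n5}
Sat(~ack) = {n0, n1, n3, n5}
Sat(~done) = {n0, n3, n4, n6}
Sat(~ack & ~done) = {n0, n3}
Sat(E[start U done] | (~ack & ~done)) = {n0, n1, n2, n3, n5}
AG (E[start U done] | (~ack & ~done)): greatest fixpoint, start Z0 = {n0, n1, n2, n3, n5}, keep only states in Sat with every successor in Z. Z1 = {n0, n2, n5}; fixed.
Sat(AG (E[start U done] | (~ack & ~done))) = {n0, n2, n5}
Sat(EX (AG (E[start U done] | (~ack & ~done)))) = {s : some successor in {n0, n2, n5}} = {n0, n1, n2, n5}
n4 ∉ Sat(EX (AG (E[start U done] | (~ack & ~done)))) = {n0, n1, n2, n5}, so the formula does not hold at n4.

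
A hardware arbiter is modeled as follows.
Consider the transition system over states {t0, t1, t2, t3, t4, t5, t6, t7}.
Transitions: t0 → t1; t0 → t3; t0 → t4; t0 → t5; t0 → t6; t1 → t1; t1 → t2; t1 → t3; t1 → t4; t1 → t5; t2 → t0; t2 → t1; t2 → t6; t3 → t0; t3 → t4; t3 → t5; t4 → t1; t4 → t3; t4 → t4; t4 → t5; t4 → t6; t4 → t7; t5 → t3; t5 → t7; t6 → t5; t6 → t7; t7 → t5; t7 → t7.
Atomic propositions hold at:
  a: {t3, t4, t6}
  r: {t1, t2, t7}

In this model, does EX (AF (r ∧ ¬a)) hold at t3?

Sat(¬a) = {t0, t1, t2, t5, t7}
Sat(r ∧ ¬a) = {t1, t2, t7}
AF (r ∧ ¬a): least fixpoint, start Z0 = {t1, t2, t7}, add states with every successor in Z. Already a fixed point.
Sat(AF (r ∧ ¬a)) = {t1, t2, t7}
Sat(EX (AF (r ∧ ¬a))) = {s : some successor in {t1, t2, t7}} = {t0, t1, t2, t4, t5, t6, t7}
t3 ∉ Sat(EX (AF (r ∧ ¬a))) = {t0, t1, t2, t4, t5, t6, t7}, so the formula does not hold at t3.

No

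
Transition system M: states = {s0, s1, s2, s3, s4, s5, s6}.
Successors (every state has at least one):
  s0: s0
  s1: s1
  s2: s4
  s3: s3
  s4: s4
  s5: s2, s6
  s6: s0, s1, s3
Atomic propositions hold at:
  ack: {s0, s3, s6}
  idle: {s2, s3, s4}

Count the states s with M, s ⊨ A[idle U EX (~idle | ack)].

Sat(~idle) = {s0, s1, s5, s6}
Sat(~idle | ack) = {s0, s1, s3, s5, s6}
Sat(EX (~idle | ack)) = {s : some successor in {s0, s1, s3, s5, s6}} = {s0, s1, s3, s5, s6}
A[idle U EX (~idle | ack)]: least fixpoint, start Z0 = Sat(EX (~idle | ack)) = {s0, s1, s3, s5, s6}, add states in Sat(idle) with every successor in Z. Already a fixed point.
Sat(A[idle U EX (~idle | ack)]) = {s0, s1, s3, s5, s6}
|Sat(A[idle U EX (~idle | ack)])| = |{s0, s1, s3, s5, s6}| = 5.

5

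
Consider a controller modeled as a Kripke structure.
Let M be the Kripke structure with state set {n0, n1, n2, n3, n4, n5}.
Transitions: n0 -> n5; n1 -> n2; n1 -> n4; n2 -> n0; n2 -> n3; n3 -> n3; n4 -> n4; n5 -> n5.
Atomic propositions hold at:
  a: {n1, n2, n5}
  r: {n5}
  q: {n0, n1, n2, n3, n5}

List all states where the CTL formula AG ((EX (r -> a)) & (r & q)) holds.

{n5}

Sat(r -> a) = {n0, n1, n2, n3, n4, n5}
Sat(EX (r -> a)) = {s : some successor in {n0, n1, n2, n3, n4, n5}} = {n0, n1, n2, n3, n4, n5}
Sat(r & q) = {n5}
Sat((EX (r -> a)) & (r & q)) = {n5}
AG ((EX (r -> a)) & (r & q)): greatest fixpoint, start Z0 = {n5}, keep only states in Sat with every successor in Z. Already a fixed point.
Sat(AG ((EX (r -> a)) & (r & q))) = {n5}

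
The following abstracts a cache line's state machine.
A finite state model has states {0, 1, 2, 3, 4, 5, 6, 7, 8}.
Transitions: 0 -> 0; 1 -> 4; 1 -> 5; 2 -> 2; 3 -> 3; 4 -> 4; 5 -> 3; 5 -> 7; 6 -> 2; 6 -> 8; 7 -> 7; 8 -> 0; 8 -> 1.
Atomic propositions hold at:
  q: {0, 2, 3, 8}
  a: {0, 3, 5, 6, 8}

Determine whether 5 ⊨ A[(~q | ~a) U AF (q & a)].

No

Sat(~q) = {1, 4, 5, 6, 7}
Sat(~a) = {1, 2, 4, 7}
Sat(~q | ~a) = {1, 2, 4, 5, 6, 7}
Sat(q & a) = {0, 3, 8}
AF (q & a): least fixpoint, start Z0 = {0, 3, 8}, add states with every successor in Z. Already a fixed point.
Sat(AF (q & a)) = {0, 3, 8}
A[(~q | ~a) U AF (q & a)]: least fixpoint, start Z0 = Sat(AF (q & a)) = {0, 3, 8}, add states in Sat(~q | ~a) with every successor in Z. Already a fixed point.
Sat(A[(~q | ~a) U AF (q & a)]) = {0, 3, 8}
5 ∉ Sat(A[(~q | ~a) U AF (q & a)]) = {0, 3, 8}, so the formula does not hold at 5.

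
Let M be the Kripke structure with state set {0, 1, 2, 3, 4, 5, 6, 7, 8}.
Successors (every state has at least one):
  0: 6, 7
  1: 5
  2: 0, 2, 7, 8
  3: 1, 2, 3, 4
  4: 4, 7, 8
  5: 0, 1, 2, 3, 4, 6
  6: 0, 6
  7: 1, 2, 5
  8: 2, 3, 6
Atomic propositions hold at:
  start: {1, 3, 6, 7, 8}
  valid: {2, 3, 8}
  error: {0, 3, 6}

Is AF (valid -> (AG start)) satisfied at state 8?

No

AG start: greatest fixpoint, start Z0 = {1, 3, 6, 7, 8}, keep only states in Sat with every successor in Z. Z1 = ∅; fixed.
Sat(AG start) = ∅
Sat(valid -> (AG start)) = {0, 1, 4, 5, 6, 7}
AF (valid -> (AG start)): least fixpoint, start Z0 = {0, 1, 4, 5, 6, 7}, add states with every successor in Z. Already a fixed point.
Sat(AF (valid -> (AG start))) = {0, 1, 4, 5, 6, 7}
8 ∉ Sat(AF (valid -> (AG start))) = {0, 1, 4, 5, 6, 7}, so the formula does not hold at 8.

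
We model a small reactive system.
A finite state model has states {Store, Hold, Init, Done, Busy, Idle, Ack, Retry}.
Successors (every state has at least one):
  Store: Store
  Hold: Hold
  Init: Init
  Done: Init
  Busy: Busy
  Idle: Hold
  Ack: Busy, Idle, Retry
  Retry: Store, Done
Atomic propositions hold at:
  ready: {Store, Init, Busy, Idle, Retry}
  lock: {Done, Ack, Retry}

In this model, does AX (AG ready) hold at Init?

AG ready: greatest fixpoint, start Z0 = {Store, Init, Busy, Idle, Retry}, keep only states in Sat with every successor in Z. Z1 = {Store, Init, Busy}; fixed.
Sat(AG ready) = {Store, Init, Busy}
Sat(AX (AG ready)) = {s : every successor in {Store, Init, Busy}} = {Store, Init, Done, Busy}
Init ∈ Sat(AX (AG ready)) = {Store, Init, Done, Busy}, so the formula holds at Init.

Yes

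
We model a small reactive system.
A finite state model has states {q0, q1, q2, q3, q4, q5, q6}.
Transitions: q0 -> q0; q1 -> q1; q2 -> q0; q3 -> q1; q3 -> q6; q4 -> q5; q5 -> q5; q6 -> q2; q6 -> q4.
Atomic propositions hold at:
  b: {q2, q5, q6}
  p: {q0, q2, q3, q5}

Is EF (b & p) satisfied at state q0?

No

Sat(b & p) = {q2, q5}
EF (b & p): least fixpoint, start Z0 = {q2, q5}, add states with some successor in Z. Z1 = {q2, q4, q5, q6}; Z2 = {q2, q3, q4, q5, q6}; fixed.
Sat(EF (b & p)) = {q2, q3, q4, q5, q6}
q0 ∉ Sat(EF (b & p)) = {q2, q3, q4, q5, q6}, so the formula does not hold at q0.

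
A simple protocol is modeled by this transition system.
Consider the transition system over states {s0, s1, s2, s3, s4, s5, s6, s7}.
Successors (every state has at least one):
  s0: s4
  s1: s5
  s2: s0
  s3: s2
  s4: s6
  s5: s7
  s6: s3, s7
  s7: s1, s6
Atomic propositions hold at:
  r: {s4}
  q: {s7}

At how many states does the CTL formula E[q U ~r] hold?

7

Sat(~r) = {s0, s1, s2, s3, s5, s6, s7}
E[q U ~r]: least fixpoint, start Z0 = Sat(~r) = {s0, s1, s2, s3, s5, s6, s7}, add states in Sat(q) with some successor in Z. Already a fixed point.
Sat(E[q U ~r]) = {s0, s1, s2, s3, s5, s6, s7}
|Sat(E[q U ~r])| = |{s0, s1, s2, s3, s5, s6, s7}| = 7.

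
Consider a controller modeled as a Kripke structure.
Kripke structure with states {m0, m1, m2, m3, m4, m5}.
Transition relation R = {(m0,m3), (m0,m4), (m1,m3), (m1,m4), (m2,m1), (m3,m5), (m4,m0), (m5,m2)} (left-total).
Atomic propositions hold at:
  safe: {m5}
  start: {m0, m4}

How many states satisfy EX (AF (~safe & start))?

Sat(~safe) = {m0, m1, m2, m3, m4}
Sat(~safe & start) = {m0, m4}
AF (~safe & start): least fixpoint, start Z0 = {m0, m4}, add states with every successor in Z. Already a fixed point.
Sat(AF (~safe & start)) = {m0, m4}
Sat(EX (AF (~safe & start))) = {s : some successor in {m0, m4}} = {m0, m1, m4}
|Sat(EX (AF (~safe & start)))| = |{m0, m1, m4}| = 3.

3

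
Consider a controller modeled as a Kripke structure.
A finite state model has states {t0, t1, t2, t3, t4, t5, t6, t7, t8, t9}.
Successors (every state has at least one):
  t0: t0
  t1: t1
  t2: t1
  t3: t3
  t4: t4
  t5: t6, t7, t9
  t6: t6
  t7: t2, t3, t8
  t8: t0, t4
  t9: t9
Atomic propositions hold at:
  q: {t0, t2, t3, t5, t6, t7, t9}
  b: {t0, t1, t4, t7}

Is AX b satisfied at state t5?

Sat(AX b) = {s : every successor in {t0, t1, t4, t7}} = {t0, t1, t2, t4, t8}
t5 ∉ Sat(AX b) = {t0, t1, t2, t4, t8}, so the formula does not hold at t5.

No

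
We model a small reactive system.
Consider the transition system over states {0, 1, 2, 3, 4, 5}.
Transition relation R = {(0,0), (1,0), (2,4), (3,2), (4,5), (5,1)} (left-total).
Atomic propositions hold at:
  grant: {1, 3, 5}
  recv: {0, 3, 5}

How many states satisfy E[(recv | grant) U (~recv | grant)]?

5

Sat(recv | grant) = {0, 1, 3, 5}
Sat(~recv) = {1, 2, 4}
Sat(~recv | grant) = {1, 2, 3, 4, 5}
E[(recv | grant) U (~recv | grant)]: least fixpoint, start Z0 = Sat((~recv | grant)) = {1, 2, 3, 4, 5}, add states in Sat(recv | grant) with some successor in Z. Already a fixed point.
Sat(E[(recv | grant) U (~recv | grant)]) = {1, 2, 3, 4, 5}
|Sat(E[(recv | grant) U (~recv | grant)])| = |{1, 2, 3, 4, 5}| = 5.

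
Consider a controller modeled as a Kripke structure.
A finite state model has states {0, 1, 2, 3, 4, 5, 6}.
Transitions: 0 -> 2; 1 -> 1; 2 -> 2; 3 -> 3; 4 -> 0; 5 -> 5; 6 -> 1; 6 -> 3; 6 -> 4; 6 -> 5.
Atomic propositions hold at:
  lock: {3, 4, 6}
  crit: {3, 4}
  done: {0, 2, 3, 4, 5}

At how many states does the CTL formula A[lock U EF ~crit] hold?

6

Sat(~crit) = {0, 1, 2, 5, 6}
EF ~crit: least fixpoint, start Z0 = {0, 1, 2, 5, 6}, add states with some successor in Z. Z1 = {0, 1, 2, 4, 5, 6}; fixed.
Sat(EF ~crit) = {0, 1, 2, 4, 5, 6}
A[lock U EF ~crit]: least fixpoint, start Z0 = Sat(EF ~crit) = {0, 1, 2, 4, 5, 6}, add states in Sat(lock) with every successor in Z. Already a fixed point.
Sat(A[lock U EF ~crit]) = {0, 1, 2, 4, 5, 6}
|Sat(A[lock U EF ~crit])| = |{0, 1, 2, 4, 5, 6}| = 6.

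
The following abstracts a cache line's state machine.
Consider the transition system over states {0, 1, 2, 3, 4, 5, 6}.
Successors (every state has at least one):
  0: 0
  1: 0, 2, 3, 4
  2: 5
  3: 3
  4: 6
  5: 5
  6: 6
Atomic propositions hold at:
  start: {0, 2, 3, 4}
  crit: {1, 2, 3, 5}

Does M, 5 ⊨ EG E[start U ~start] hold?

Sat(~start) = {1, 5, 6}
E[start U ~start]: least fixpoint, start Z0 = Sat(~start) = {1, 5, 6}, add states in Sat(start) with some successor in Z. Z1 = {1, 2, 4, 5, 6}; fixed.
Sat(E[start U ~start]) = {1, 2, 4, 5, 6}
EG E[start U ~start]: greatest fixpoint, start Z0 = {1, 2, 4, 5, 6}, keep only states in Sat with some successor in Z. Already a fixed point.
Sat(EG E[start U ~start]) = {1, 2, 4, 5, 6}
5 ∈ Sat(EG E[start U ~start]) = {1, 2, 4, 5, 6}, so the formula holds at 5.

Yes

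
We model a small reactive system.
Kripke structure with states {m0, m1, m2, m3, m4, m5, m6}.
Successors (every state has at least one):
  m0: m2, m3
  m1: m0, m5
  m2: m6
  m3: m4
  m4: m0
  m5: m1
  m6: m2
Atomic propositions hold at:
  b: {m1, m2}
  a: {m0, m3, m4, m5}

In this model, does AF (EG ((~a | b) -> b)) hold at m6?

Sat(~a) = {m1, m2, m6}
Sat(~a | b) = {m1, m2, m6}
Sat((~a | b) -> b) = {m0, m1, m2, m3, m4, m5}
EG ((~a | b) -> b): greatest fixpoint, start Z0 = {m0, m1, m2, m3, m4, m5}, keep only states in Sat with some successor in Z. Z1 = {m0, m1, m3, m4, m5}; fixed.
Sat(EG ((~a | b) -> b)) = {m0, m1, m3, m4, m5}
AF (EG ((~a | b) -> b)): least fixpoint, start Z0 = {m0, m1, m3, m4, m5}, add states with every successor in Z. Already a fixed point.
Sat(AF (EG ((~a | b) -> b))) = {m0, m1, m3, m4, m5}
m6 ∉ Sat(AF (EG ((~a | b) -> b))) = {m0, m1, m3, m4, m5}, so the formula does not hold at m6.

No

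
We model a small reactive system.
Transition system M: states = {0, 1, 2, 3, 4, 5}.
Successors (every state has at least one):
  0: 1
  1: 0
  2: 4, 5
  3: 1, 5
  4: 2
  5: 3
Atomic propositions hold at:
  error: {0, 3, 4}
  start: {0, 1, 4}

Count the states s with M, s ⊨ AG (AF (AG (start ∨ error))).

Sat(start ∨ error) = {0, 1, 3, 4}
AG (start ∨ error): greatest fixpoint, start Z0 = {0, 1, 3, 4}, keep only states in Sat with every successor in Z. Z1 = {0, 1}; fixed.
Sat(AG (start ∨ error)) = {0, 1}
AF (AG (start ∨ error)): least fixpoint, start Z0 = {0, 1}, add states with every successor in Z. Already a fixed point.
Sat(AF (AG (start ∨ error))) = {0, 1}
AG (AF (AG (start ∨ error))): greatest fixpoint, start Z0 = {0, 1}, keep only states in Sat with every successor in Z. Already a fixed point.
Sat(AG (AF (AG (start ∨ error)))) = {0, 1}
|Sat(AG (AF (AG (start ∨ error))))| = |{0, 1}| = 2.

2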